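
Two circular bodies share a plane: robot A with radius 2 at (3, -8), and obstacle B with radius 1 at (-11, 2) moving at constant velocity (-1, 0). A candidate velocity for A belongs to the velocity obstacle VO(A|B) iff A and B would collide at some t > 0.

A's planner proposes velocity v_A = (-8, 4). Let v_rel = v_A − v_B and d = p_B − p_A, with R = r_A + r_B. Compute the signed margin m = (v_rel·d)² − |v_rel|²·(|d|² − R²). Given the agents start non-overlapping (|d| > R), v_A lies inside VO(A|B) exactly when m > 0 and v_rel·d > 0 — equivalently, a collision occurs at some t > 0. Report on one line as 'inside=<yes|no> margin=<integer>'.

d = (-14, 10),  |d|² = 296;  R = 2+1 = 3,  c = 296−3² = 287
v_rel = (-7, 4),  |v_rel|² = 65;  v_rel·d = (-7)·(-14) + (4)·(10) = 138
65·t² − 276·t + 287 = 0  ⇒  m = 138² − 65·287 = 389
m = 389 > 0,  v_rel·d = 138 > 0  ⇒  inside

inside=yes margin=389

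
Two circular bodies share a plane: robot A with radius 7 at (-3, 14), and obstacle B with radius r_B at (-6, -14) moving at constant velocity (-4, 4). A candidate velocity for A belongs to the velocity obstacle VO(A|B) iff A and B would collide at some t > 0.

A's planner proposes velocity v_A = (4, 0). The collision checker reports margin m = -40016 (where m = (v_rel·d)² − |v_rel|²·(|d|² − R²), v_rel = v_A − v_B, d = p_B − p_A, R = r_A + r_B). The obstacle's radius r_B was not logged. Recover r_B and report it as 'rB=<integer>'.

m = -40016
d = (-3, -28);  v_rel = (8, -4),  |v_rel|² = 80
v_rel×d = (8)·(-28) − (-4)·(-3) = -236
since m = R²·80 − (-236)²:  R² = (55696 + -40016) / 80 = 196
R = √196 = 14  ⇒  r_B = 14 − 7 = 7

rB=7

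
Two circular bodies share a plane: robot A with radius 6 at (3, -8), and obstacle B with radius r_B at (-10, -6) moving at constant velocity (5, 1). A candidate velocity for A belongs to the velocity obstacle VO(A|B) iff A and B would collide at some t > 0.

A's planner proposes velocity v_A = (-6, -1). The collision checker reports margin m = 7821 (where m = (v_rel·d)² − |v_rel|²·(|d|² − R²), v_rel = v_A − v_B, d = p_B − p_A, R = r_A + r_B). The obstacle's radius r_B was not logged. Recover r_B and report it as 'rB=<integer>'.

m = 7821
d = (-13, 2);  v_rel = (-11, -2),  |v_rel|² = 125
v_rel×d = (-11)·(2) − (-2)·(-13) = -48
since m = R²·125 − (-48)²:  R² = (2304 + 7821) / 125 = 81
R = √81 = 9  ⇒  r_B = 9 − 6 = 3

rB=3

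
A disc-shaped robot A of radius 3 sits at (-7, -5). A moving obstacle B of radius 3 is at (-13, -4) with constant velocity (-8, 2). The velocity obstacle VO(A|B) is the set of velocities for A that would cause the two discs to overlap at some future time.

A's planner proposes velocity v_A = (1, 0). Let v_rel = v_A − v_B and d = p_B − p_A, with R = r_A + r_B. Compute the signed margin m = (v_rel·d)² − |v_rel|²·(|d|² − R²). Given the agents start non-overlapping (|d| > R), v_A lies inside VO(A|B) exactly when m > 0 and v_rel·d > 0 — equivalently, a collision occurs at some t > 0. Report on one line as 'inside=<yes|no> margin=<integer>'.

d = (-6, 1),  |d|² = 37;  R = 3+3 = 6,  c = 37−6² = 1
v_rel = (9, -2),  |v_rel|² = 85;  v_rel·d = (9)·(-6) + (-2)·(1) = -56
85·t² + 112·t + 1 = 0  ⇒  m = (-56)² − 85·1 = 3051
m = 3051 > 0,  v_rel·d = -56 < 0  ⇒  outside

inside=no margin=3051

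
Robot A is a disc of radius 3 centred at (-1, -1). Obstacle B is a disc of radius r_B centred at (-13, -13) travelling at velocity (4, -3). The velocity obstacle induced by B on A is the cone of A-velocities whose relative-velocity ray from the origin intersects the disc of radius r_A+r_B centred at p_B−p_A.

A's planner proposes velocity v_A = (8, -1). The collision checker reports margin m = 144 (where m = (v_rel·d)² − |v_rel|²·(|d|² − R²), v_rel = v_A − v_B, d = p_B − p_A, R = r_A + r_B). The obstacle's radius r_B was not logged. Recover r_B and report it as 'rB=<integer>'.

m = 144
d = (-12, -12);  v_rel = (4, 2),  |v_rel|² = 20
v_rel×d = (4)·(-12) − (2)·(-12) = -24
since m = R²·20 − (-24)²:  R² = (576 + 144) / 20 = 36
R = √36 = 6  ⇒  r_B = 6 − 3 = 3

rB=3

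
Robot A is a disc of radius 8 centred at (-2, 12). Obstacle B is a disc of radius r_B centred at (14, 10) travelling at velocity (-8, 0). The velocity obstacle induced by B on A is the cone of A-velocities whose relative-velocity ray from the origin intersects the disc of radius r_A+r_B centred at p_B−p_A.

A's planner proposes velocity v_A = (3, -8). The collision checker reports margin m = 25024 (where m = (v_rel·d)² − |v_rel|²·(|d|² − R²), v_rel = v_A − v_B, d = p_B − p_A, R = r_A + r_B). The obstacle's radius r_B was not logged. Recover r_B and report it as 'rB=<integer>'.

m = 25024
d = (16, -2);  v_rel = (11, -8),  |v_rel|² = 185
v_rel×d = (11)·(-2) − (-8)·(16) = 106
since m = R²·185 − 106²:  R² = (11236 + 25024) / 185 = 196
R = √196 = 14  ⇒  r_B = 14 − 8 = 6

rB=6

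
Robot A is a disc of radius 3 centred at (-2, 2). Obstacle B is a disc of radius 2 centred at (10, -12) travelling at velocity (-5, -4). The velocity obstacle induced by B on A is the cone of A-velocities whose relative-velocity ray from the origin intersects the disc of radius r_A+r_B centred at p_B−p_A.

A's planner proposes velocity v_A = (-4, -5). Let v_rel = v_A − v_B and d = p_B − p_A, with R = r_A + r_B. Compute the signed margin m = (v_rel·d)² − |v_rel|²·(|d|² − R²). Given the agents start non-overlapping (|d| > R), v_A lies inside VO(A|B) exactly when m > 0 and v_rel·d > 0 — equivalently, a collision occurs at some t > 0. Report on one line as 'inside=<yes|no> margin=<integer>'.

d = (12, -14),  |d|² = 340;  R = 3+2 = 5,  c = 340−5² = 315
v_rel = (1, -1),  |v_rel|² = 2;  v_rel·d = (1)·(12) + (-1)·(-14) = 26
2·t² − 52·t + 315 = 0  ⇒  m = 26² − 2·315 = 46
m = 46 > 0,  v_rel·d = 26 > 0  ⇒  inside

inside=yes margin=46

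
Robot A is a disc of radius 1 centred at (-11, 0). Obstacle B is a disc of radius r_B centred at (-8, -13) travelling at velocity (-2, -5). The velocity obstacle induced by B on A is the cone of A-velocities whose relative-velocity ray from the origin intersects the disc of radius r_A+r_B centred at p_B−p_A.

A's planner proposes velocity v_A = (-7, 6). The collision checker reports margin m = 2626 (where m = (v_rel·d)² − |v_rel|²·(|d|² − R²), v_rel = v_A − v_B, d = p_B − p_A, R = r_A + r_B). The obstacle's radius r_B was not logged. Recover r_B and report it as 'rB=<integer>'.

m = 2626
d = (3, -13);  v_rel = (-5, 11),  |v_rel|² = 146
v_rel×d = (-5)·(-13) − (11)·(3) = 32
since m = R²·146 − 32²:  R² = (1024 + 2626) / 146 = 25
R = √25 = 5  ⇒  r_B = 5 − 1 = 4

rB=4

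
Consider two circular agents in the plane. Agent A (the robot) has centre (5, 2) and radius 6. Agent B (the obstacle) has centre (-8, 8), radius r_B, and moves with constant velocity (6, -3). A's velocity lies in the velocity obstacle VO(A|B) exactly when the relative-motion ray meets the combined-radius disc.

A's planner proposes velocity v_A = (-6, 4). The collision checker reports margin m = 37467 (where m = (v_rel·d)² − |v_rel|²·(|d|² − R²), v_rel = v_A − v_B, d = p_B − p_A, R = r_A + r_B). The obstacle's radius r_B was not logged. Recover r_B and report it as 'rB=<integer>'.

m = 37467
d = (-13, 6);  v_rel = (-12, 7),  |v_rel|² = 193
v_rel×d = (-12)·(6) − (7)·(-13) = 19
since m = R²·193 − 19²:  R² = (361 + 37467) / 193 = 196
R = √196 = 14  ⇒  r_B = 14 − 6 = 8

rB=8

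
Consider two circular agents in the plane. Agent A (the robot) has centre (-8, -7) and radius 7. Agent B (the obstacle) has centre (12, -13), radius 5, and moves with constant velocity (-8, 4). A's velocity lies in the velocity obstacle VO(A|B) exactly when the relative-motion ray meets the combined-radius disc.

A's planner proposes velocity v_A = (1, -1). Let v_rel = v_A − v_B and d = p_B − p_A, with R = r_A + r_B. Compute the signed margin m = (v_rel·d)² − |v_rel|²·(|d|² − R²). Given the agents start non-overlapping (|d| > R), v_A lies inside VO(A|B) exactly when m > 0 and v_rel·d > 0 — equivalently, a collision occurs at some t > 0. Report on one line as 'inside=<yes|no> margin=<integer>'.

d = (20, -6),  |d|² = 436;  R = 7+5 = 12,  c = 436−12² = 292
v_rel = (9, -5),  |v_rel|² = 106;  v_rel·d = (9)·(20) + (-5)·(-6) = 210
106·t² − 420·t + 292 = 0  ⇒  m = 210² − 106·292 = 13148
m = 13148 > 0,  v_rel·d = 210 > 0  ⇒  inside

inside=yes margin=13148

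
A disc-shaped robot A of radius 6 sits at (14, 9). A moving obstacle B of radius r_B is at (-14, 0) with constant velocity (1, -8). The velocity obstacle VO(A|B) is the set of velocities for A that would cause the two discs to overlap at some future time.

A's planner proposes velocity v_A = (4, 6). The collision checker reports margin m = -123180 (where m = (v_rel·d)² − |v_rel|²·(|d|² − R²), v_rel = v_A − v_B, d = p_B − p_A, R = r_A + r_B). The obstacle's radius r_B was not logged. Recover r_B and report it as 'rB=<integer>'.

m = -123180
d = (-28, -9);  v_rel = (3, 14),  |v_rel|² = 205
v_rel×d = (3)·(-9) − (14)·(-28) = 365
since m = R²·205 − 365²:  R² = (133225 + -123180) / 205 = 49
R = √49 = 7  ⇒  r_B = 7 − 6 = 1

rB=1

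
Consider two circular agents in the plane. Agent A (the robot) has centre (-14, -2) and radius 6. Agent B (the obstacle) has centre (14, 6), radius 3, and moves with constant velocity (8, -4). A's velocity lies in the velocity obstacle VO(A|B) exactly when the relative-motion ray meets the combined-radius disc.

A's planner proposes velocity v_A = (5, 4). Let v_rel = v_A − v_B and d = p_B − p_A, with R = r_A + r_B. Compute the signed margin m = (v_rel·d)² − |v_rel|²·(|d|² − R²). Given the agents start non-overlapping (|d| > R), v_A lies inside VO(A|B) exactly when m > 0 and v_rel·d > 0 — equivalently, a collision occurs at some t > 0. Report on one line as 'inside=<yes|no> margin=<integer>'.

d = (28, 8),  |d|² = 848;  R = 6+3 = 9,  c = 848−9² = 767
v_rel = (-3, 8),  |v_rel|² = 73;  v_rel·d = (-3)·(28) + (8)·(8) = -20
73·t² + 40·t + 767 = 0  ⇒  m = (-20)² − 73·767 = -55591
m = -55591 < 0,  v_rel·d = -20 < 0  ⇒  outside

inside=no margin=-55591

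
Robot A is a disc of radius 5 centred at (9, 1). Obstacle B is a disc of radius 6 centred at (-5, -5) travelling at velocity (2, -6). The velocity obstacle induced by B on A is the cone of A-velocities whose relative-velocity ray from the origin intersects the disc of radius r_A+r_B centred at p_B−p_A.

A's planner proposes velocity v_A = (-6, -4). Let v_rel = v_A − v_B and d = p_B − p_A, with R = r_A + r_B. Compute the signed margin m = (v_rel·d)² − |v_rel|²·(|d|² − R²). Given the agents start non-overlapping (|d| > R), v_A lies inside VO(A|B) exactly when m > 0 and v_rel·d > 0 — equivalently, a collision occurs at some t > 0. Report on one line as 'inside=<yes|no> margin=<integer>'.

d = (-14, -6),  |d|² = 232;  R = 5+6 = 11,  c = 232−11² = 111
v_rel = (-8, 2),  |v_rel|² = 68;  v_rel·d = (-8)·(-14) + (2)·(-6) = 100
68·t² − 200·t + 111 = 0  ⇒  m = 100² − 68·111 = 2452
m = 2452 > 0,  v_rel·d = 100 > 0  ⇒  inside

inside=yes margin=2452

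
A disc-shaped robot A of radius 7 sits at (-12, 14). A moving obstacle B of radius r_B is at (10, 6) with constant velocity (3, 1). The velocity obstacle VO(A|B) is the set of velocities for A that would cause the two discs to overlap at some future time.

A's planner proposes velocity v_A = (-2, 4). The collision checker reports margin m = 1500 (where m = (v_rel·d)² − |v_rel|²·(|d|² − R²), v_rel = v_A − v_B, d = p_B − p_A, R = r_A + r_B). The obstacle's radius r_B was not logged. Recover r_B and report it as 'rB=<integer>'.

m = 1500
d = (22, -8);  v_rel = (-5, 3),  |v_rel|² = 34
v_rel×d = (-5)·(-8) − (3)·(22) = -26
since m = R²·34 − (-26)²:  R² = (676 + 1500) / 34 = 64
R = √64 = 8  ⇒  r_B = 8 − 7 = 1

rB=1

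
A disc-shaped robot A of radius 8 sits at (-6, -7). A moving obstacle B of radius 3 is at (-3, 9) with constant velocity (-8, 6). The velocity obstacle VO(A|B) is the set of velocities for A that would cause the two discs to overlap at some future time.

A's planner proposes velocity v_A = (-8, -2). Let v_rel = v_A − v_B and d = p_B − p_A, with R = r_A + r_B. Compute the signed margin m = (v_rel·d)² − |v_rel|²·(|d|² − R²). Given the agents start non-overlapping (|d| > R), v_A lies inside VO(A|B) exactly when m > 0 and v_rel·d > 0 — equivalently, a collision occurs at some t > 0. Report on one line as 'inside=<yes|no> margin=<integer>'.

d = (3, 16),  |d|² = 265;  R = 8+3 = 11,  c = 265−11² = 144
v_rel = (0, -8),  |v_rel|² = 64;  v_rel·d = (0)·(3) + (-8)·(16) = -128
64·t² + 256·t + 144 = 0  ⇒  m = (-128)² − 64·144 = 7168
m = 7168 > 0,  v_rel·d = -128 < 0  ⇒  outside

inside=no margin=7168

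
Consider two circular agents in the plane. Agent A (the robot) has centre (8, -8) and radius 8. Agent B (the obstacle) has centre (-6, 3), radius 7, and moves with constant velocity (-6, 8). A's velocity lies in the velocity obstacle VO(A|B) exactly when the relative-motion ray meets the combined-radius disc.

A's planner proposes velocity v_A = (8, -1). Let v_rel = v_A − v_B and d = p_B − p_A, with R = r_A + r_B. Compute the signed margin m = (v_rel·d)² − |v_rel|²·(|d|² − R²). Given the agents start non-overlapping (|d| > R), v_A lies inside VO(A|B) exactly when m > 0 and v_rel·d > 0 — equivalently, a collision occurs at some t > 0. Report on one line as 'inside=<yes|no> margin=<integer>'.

d = (-14, 11),  |d|² = 317;  R = 8+7 = 15,  c = 317−15² = 92
v_rel = (14, -9),  |v_rel|² = 277;  v_rel·d = (14)·(-14) + (-9)·(11) = -295
277·t² + 590·t + 92 = 0  ⇒  m = (-295)² − 277·92 = 61541
m = 61541 > 0,  v_rel·d = -295 < 0  ⇒  outside

inside=no margin=61541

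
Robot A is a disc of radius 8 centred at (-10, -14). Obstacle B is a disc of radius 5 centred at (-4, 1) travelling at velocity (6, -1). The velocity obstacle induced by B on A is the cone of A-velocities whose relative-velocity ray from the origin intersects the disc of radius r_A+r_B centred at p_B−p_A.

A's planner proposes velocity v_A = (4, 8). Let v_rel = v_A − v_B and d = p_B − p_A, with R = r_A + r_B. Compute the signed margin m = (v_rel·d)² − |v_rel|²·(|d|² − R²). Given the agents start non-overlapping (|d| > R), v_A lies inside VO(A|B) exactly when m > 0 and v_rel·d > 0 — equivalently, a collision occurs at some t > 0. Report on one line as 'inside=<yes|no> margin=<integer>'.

d = (6, 15),  |d|² = 261;  R = 8+5 = 13,  c = 261−13² = 92
v_rel = (-2, 9),  |v_rel|² = 85;  v_rel·d = (-2)·(6) + (9)·(15) = 123
85·t² − 246·t + 92 = 0  ⇒  m = 123² − 85·92 = 7309
m = 7309 > 0,  v_rel·d = 123 > 0  ⇒  inside

inside=yes margin=7309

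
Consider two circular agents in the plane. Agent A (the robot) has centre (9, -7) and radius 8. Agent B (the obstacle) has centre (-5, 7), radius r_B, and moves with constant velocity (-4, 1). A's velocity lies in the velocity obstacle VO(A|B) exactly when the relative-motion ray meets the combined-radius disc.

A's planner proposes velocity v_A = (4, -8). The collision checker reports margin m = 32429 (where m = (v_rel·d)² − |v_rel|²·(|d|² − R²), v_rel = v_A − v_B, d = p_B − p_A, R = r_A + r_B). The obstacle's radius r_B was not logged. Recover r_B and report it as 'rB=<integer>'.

m = 32429
d = (-14, 14);  v_rel = (8, -9),  |v_rel|² = 145
v_rel×d = (8)·(14) − (-9)·(-14) = -14
since m = R²·145 − (-14)²:  R² = (196 + 32429) / 145 = 225
R = √225 = 15  ⇒  r_B = 15 − 8 = 7

rB=7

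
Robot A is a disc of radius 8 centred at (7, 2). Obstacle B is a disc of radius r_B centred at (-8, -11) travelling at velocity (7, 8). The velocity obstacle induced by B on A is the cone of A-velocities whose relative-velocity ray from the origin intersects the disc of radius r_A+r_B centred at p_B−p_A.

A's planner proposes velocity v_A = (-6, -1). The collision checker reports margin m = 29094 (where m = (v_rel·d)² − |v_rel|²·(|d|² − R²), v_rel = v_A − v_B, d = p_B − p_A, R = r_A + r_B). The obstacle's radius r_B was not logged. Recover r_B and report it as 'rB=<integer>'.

m = 29094
d = (-15, -13);  v_rel = (-13, -9),  |v_rel|² = 250
v_rel×d = (-13)·(-13) − (-9)·(-15) = 34
since m = R²·250 − 34²:  R² = (1156 + 29094) / 250 = 121
R = √121 = 11  ⇒  r_B = 11 − 8 = 3

rB=3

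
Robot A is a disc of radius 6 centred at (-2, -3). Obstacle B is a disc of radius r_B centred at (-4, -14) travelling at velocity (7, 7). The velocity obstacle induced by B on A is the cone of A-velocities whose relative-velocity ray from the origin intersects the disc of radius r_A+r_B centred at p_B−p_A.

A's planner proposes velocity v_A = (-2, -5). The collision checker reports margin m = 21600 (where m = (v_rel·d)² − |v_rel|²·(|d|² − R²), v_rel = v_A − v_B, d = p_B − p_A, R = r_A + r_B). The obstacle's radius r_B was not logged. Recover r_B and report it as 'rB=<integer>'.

m = 21600
d = (-2, -11);  v_rel = (-9, -12),  |v_rel|² = 225
v_rel×d = (-9)·(-11) − (-12)·(-2) = 75
since m = R²·225 − 75²:  R² = (5625 + 21600) / 225 = 121
R = √121 = 11  ⇒  r_B = 11 − 6 = 5

rB=5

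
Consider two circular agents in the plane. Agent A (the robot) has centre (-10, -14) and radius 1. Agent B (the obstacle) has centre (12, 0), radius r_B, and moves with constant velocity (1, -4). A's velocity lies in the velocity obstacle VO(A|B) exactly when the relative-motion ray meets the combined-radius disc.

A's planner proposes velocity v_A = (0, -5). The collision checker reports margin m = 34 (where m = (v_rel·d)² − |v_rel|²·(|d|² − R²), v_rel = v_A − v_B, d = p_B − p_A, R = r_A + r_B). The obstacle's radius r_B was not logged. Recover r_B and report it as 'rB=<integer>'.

m = 34
d = (22, 14);  v_rel = (-1, -1),  |v_rel|² = 2
v_rel×d = (-1)·(14) − (-1)·(22) = 8
since m = R²·2 − 8²:  R² = (64 + 34) / 2 = 49
R = √49 = 7  ⇒  r_B = 7 − 1 = 6

rB=6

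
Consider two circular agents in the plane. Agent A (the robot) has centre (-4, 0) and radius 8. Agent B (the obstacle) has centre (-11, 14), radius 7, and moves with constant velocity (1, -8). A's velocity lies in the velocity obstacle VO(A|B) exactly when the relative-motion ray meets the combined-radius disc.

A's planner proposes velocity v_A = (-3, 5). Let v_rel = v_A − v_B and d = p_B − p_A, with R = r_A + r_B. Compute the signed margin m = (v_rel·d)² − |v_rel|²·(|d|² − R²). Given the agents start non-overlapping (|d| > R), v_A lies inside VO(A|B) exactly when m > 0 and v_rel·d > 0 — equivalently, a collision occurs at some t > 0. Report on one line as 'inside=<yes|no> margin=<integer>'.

d = (-7, 14),  |d|² = 245;  R = 8+7 = 15,  c = 245−15² = 20
v_rel = (-4, 13),  |v_rel|² = 185;  v_rel·d = (-4)·(-7) + (13)·(14) = 210
185·t² − 420·t + 20 = 0  ⇒  m = 210² − 185·20 = 40400
m = 40400 > 0,  v_rel·d = 210 > 0  ⇒  inside

inside=yes margin=40400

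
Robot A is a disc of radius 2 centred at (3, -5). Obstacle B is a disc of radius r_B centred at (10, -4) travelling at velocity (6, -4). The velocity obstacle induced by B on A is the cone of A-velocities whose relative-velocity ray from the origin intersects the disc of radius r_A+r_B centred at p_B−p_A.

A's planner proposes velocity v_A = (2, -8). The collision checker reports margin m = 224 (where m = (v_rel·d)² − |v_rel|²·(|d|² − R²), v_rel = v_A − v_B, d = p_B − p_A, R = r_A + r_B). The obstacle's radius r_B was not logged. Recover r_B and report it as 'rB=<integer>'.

m = 224
d = (7, 1);  v_rel = (-4, -4),  |v_rel|² = 32
v_rel×d = (-4)·(1) − (-4)·(7) = 24
since m = R²·32 − 24²:  R² = (576 + 224) / 32 = 25
R = √25 = 5  ⇒  r_B = 5 − 2 = 3

rB=3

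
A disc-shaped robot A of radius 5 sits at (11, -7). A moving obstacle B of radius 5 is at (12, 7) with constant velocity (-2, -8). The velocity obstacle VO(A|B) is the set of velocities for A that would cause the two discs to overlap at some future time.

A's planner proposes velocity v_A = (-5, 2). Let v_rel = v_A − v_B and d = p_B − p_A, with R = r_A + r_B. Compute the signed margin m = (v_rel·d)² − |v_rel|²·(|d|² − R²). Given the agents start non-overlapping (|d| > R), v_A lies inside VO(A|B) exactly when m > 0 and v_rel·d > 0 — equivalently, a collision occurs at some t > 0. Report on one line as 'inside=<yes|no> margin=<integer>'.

d = (1, 14),  |d|² = 197;  R = 5+5 = 10,  c = 197−10² = 97
v_rel = (-3, 10),  |v_rel|² = 109;  v_rel·d = (-3)·(1) + (10)·(14) = 137
109·t² − 274·t + 97 = 0  ⇒  m = 137² − 109·97 = 8196
m = 8196 > 0,  v_rel·d = 137 > 0  ⇒  inside

inside=yes margin=8196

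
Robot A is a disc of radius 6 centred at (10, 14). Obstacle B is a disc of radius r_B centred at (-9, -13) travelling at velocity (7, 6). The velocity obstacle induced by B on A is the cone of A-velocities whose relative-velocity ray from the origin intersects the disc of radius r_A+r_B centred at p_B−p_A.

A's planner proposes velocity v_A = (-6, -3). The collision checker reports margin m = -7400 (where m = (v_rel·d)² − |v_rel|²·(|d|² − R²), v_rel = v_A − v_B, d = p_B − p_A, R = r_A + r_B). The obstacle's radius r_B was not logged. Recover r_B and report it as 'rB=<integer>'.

m = -7400
d = (-19, -27);  v_rel = (-13, -9),  |v_rel|² = 250
v_rel×d = (-13)·(-27) − (-9)·(-19) = 180
since m = R²·250 − 180²:  R² = (32400 + -7400) / 250 = 100
R = √100 = 10  ⇒  r_B = 10 − 6 = 4

rB=4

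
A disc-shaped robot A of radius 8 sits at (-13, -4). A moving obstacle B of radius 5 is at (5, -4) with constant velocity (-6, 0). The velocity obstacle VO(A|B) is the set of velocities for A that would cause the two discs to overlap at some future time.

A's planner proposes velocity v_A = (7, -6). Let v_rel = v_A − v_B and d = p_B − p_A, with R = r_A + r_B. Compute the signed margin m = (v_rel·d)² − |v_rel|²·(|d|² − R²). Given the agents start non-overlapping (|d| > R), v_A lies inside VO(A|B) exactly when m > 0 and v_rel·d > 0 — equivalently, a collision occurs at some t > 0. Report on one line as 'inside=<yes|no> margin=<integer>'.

d = (18, 0),  |d|² = 324;  R = 8+5 = 13,  c = 324−13² = 155
v_rel = (13, -6),  |v_rel|² = 205;  v_rel·d = (13)·(18) + (-6)·(0) = 234
205·t² − 468·t + 155 = 0  ⇒  m = 234² − 205·155 = 22981
m = 22981 > 0,  v_rel·d = 234 > 0  ⇒  inside

inside=yes margin=22981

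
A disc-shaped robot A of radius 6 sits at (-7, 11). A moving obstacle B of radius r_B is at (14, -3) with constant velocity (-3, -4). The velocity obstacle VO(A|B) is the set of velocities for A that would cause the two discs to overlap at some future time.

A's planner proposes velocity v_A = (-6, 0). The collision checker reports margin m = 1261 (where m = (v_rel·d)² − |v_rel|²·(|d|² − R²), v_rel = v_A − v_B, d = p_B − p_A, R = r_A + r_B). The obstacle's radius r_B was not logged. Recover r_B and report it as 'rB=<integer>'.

m = 1261
d = (21, -14);  v_rel = (-3, 4),  |v_rel|² = 25
v_rel×d = (-3)·(-14) − (4)·(21) = -42
since m = R²·25 − (-42)²:  R² = (1764 + 1261) / 25 = 121
R = √121 = 11  ⇒  r_B = 11 − 6 = 5

rB=5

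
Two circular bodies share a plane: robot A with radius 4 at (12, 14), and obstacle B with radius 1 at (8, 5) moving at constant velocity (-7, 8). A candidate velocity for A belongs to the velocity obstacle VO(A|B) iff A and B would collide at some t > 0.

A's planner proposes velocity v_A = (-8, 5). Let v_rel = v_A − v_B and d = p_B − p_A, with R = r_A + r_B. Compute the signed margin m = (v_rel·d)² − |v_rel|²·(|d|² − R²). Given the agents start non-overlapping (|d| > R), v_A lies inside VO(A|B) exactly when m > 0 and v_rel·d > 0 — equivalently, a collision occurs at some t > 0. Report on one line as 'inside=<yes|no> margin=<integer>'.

d = (-4, -9),  |d|² = 97;  R = 4+1 = 5,  c = 97−5² = 72
v_rel = (-1, -3),  |v_rel|² = 10;  v_rel·d = (-1)·(-4) + (-3)·(-9) = 31
10·t² − 62·t + 72 = 0  ⇒  m = 31² − 10·72 = 241
m = 241 > 0,  v_rel·d = 31 > 0  ⇒  inside

inside=yes margin=241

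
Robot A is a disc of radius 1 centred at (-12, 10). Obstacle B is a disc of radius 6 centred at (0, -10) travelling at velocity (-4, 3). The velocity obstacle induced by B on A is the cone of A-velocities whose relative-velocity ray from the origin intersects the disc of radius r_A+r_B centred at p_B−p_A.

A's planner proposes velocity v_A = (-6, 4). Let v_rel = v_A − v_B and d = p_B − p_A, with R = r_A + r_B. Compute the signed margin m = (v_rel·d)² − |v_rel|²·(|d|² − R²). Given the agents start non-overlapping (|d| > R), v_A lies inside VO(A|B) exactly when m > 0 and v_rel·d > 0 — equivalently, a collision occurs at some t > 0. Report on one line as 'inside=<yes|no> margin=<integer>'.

d = (12, -20),  |d|² = 544;  R = 1+6 = 7,  c = 544−7² = 495
v_rel = (-2, 1),  |v_rel|² = 5;  v_rel·d = (-2)·(12) + (1)·(-20) = -44
5·t² + 88·t + 495 = 0  ⇒  m = (-44)² − 5·495 = -539
m = -539 < 0,  v_rel·d = -44 < 0  ⇒  outside

inside=no margin=-539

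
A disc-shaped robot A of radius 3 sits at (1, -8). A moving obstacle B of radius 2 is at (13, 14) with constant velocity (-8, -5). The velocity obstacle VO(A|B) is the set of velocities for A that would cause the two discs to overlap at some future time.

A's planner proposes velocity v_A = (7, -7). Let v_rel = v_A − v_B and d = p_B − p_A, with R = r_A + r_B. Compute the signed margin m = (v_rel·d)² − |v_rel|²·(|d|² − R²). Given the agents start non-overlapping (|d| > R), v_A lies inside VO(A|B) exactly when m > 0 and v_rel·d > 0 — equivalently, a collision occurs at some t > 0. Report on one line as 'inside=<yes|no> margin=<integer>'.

d = (12, 22),  |d|² = 628;  R = 3+2 = 5,  c = 628−5² = 603
v_rel = (15, -2),  |v_rel|² = 229;  v_rel·d = (15)·(12) + (-2)·(22) = 136
229·t² − 272·t + 603 = 0  ⇒  m = 136² − 229·603 = -119591
m = -119591 < 0,  v_rel·d = 136 > 0  ⇒  outside

inside=no margin=-119591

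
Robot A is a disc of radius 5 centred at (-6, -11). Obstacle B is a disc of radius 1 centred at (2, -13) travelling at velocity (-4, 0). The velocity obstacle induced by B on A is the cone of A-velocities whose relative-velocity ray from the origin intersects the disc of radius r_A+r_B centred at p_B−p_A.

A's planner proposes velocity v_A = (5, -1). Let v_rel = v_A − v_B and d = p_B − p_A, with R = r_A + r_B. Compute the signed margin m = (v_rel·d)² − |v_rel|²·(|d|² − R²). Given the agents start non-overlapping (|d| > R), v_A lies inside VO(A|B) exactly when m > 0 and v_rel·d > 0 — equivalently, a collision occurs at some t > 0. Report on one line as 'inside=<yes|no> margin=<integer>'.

d = (8, -2),  |d|² = 68;  R = 5+1 = 6,  c = 68−6² = 32
v_rel = (9, -1),  |v_rel|² = 82;  v_rel·d = (9)·(8) + (-1)·(-2) = 74
82·t² − 148·t + 32 = 0  ⇒  m = 74² − 82·32 = 2852
m = 2852 > 0,  v_rel·d = 74 > 0  ⇒  inside

inside=yes margin=2852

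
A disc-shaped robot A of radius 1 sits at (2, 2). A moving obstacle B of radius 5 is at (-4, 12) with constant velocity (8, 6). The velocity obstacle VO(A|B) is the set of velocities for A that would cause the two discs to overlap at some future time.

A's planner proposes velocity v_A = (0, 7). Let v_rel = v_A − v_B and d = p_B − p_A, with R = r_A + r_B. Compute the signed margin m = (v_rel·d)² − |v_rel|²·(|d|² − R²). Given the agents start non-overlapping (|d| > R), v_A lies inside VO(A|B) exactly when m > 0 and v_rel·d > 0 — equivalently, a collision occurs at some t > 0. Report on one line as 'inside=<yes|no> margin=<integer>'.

d = (-6, 10),  |d|² = 136;  R = 1+5 = 6,  c = 136−6² = 100
v_rel = (-8, 1),  |v_rel|² = 65;  v_rel·d = (-8)·(-6) + (1)·(10) = 58
65·t² − 116·t + 100 = 0  ⇒  m = 58² − 65·100 = -3136
m = -3136 < 0,  v_rel·d = 58 > 0  ⇒  outside

inside=no margin=-3136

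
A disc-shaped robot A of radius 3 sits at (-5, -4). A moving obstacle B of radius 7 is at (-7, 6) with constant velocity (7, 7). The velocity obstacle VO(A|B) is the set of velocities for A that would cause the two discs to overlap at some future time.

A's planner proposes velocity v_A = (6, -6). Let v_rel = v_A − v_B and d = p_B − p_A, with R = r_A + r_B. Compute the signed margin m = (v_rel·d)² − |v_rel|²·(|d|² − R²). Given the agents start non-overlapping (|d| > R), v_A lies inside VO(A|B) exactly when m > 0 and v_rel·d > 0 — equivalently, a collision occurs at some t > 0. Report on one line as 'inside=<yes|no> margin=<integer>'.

d = (-2, 10),  |d|² = 104;  R = 3+7 = 10,  c = 104−10² = 4
v_rel = (-1, -13),  |v_rel|² = 170;  v_rel·d = (-1)·(-2) + (-13)·(10) = -128
170·t² + 256·t + 4 = 0  ⇒  m = (-128)² − 170·4 = 15704
m = 15704 > 0,  v_rel·d = -128 < 0  ⇒  outside

inside=no margin=15704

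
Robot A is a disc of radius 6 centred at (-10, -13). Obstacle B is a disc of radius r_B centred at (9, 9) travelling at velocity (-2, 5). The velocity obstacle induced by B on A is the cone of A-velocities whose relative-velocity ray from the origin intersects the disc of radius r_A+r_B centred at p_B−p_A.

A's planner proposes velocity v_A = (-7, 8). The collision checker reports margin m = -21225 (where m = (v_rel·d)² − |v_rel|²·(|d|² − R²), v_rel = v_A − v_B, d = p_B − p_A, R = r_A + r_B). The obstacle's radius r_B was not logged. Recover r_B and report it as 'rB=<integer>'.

m = -21225
d = (19, 22);  v_rel = (-5, 3),  |v_rel|² = 34
v_rel×d = (-5)·(22) − (3)·(19) = -167
since m = R²·34 − (-167)²:  R² = (27889 + -21225) / 34 = 196
R = √196 = 14  ⇒  r_B = 14 − 6 = 8

rB=8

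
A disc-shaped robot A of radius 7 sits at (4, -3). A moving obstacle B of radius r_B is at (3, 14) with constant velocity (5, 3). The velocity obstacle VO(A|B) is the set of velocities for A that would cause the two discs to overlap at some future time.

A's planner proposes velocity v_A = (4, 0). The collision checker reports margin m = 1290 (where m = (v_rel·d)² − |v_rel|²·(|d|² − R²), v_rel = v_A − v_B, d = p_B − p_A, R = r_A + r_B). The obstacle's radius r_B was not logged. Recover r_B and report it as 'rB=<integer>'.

m = 1290
d = (-1, 17);  v_rel = (-1, -3),  |v_rel|² = 10
v_rel×d = (-1)·(17) − (-3)·(-1) = -20
since m = R²·10 − (-20)²:  R² = (400 + 1290) / 10 = 169
R = √169 = 13  ⇒  r_B = 13 − 7 = 6

rB=6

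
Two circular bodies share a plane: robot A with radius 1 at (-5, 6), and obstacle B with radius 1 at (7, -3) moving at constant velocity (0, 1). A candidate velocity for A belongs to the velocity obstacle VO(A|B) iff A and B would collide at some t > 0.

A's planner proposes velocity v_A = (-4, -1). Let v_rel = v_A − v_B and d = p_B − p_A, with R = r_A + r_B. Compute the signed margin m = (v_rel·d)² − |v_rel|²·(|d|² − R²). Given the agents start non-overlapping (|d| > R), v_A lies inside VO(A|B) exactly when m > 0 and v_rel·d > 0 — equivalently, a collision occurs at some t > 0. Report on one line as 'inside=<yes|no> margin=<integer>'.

d = (12, -9),  |d|² = 225;  R = 1+1 = 2,  c = 225−2² = 221
v_rel = (-4, -2),  |v_rel|² = 20;  v_rel·d = (-4)·(12) + (-2)·(-9) = -30
20·t² + 60·t + 221 = 0  ⇒  m = (-30)² − 20·221 = -3520
m = -3520 < 0,  v_rel·d = -30 < 0  ⇒  outside

inside=no margin=-3520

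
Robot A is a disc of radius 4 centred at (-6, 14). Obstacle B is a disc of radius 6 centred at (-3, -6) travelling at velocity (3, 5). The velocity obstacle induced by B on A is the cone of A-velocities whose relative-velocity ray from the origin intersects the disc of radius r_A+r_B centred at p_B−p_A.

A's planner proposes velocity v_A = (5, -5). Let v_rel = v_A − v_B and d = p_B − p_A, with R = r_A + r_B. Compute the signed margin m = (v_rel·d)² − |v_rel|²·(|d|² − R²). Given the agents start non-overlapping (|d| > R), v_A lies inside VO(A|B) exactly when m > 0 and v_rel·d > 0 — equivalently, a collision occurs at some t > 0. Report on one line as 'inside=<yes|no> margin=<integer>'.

d = (3, -20),  |d|² = 409;  R = 4+6 = 10,  c = 409−10² = 309
v_rel = (2, -10),  |v_rel|² = 104;  v_rel·d = (2)·(3) + (-10)·(-20) = 206
104·t² − 412·t + 309 = 0  ⇒  m = 206² − 104·309 = 10300
m = 10300 > 0,  v_rel·d = 206 > 0  ⇒  inside

inside=yes margin=10300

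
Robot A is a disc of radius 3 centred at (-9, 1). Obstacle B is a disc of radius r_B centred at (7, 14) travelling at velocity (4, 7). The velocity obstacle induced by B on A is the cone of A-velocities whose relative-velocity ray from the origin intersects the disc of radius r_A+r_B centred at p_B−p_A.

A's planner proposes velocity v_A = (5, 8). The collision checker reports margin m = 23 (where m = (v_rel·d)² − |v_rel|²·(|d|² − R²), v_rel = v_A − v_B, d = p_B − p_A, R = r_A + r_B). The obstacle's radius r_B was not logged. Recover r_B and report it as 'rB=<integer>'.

m = 23
d = (16, 13);  v_rel = (1, 1),  |v_rel|² = 2
v_rel×d = (1)·(13) − (1)·(16) = -3
since m = R²·2 − (-3)²:  R² = (9 + 23) / 2 = 16
R = √16 = 4  ⇒  r_B = 4 − 3 = 1

rB=1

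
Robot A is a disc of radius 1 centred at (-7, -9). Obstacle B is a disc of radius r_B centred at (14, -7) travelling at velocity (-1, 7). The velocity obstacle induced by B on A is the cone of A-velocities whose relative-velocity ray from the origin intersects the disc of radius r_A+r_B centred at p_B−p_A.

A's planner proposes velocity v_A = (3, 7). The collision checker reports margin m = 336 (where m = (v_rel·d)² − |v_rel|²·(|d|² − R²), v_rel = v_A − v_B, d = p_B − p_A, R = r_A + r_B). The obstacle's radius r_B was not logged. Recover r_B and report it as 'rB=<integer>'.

m = 336
d = (21, 2);  v_rel = (4, 0),  |v_rel|² = 16
v_rel×d = (4)·(2) − (0)·(21) = 8
since m = R²·16 − 8²:  R² = (64 + 336) / 16 = 25
R = √25 = 5  ⇒  r_B = 5 − 1 = 4

rB=4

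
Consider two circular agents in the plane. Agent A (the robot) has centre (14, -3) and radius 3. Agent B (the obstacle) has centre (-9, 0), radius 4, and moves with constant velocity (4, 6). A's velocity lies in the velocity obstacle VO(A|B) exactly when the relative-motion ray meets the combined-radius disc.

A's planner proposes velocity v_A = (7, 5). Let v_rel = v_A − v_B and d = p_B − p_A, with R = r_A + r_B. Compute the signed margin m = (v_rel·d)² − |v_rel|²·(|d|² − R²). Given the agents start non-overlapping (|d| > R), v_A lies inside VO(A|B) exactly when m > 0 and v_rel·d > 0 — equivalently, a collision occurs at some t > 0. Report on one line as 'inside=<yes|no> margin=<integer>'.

d = (-23, 3),  |d|² = 538;  R = 3+4 = 7,  c = 538−7² = 489
v_rel = (3, -1),  |v_rel|² = 10;  v_rel·d = (3)·(-23) + (-1)·(3) = -72
10·t² + 144·t + 489 = 0  ⇒  m = (-72)² − 10·489 = 294
m = 294 > 0,  v_rel·d = -72 < 0  ⇒  outside

inside=no margin=294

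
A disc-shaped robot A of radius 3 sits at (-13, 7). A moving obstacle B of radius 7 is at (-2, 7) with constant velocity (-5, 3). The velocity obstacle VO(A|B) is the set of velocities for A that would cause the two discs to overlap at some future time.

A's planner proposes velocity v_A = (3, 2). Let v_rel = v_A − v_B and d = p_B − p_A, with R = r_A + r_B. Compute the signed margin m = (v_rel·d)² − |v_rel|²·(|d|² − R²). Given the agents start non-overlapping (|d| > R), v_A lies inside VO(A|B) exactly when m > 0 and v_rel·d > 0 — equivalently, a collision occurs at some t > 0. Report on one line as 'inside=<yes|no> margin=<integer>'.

d = (11, 0),  |d|² = 121;  R = 3+7 = 10,  c = 121−10² = 21
v_rel = (8, -1),  |v_rel|² = 65;  v_rel·d = (8)·(11) + (-1)·(0) = 88
65·t² − 176·t + 21 = 0  ⇒  m = 88² − 65·21 = 6379
m = 6379 > 0,  v_rel·d = 88 > 0  ⇒  inside

inside=yes margin=6379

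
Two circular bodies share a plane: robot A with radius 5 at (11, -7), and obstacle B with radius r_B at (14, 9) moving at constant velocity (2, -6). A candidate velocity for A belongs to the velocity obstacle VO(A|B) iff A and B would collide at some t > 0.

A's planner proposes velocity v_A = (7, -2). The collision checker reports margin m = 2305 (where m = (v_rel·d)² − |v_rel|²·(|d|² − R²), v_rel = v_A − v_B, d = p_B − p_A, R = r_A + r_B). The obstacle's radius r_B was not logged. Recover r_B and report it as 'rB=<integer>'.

m = 2305
d = (3, 16);  v_rel = (5, 4),  |v_rel|² = 41
v_rel×d = (5)·(16) − (4)·(3) = 68
since m = R²·41 − 68²:  R² = (4624 + 2305) / 41 = 169
R = √169 = 13  ⇒  r_B = 13 − 5 = 8

rB=8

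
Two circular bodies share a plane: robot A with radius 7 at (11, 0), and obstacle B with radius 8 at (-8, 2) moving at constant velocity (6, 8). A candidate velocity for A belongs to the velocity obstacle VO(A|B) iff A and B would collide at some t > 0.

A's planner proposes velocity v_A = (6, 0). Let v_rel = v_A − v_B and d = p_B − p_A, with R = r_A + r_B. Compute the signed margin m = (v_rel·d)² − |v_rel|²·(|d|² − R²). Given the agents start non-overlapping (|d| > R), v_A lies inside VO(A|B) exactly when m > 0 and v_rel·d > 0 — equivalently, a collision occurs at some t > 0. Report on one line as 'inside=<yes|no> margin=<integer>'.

d = (-19, 2),  |d|² = 365;  R = 7+8 = 15,  c = 365−15² = 140
v_rel = (0, -8),  |v_rel|² = 64;  v_rel·d = (0)·(-19) + (-8)·(2) = -16
64·t² + 32·t + 140 = 0  ⇒  m = (-16)² − 64·140 = -8704
m = -8704 < 0,  v_rel·d = -16 < 0  ⇒  outside

inside=no margin=-8704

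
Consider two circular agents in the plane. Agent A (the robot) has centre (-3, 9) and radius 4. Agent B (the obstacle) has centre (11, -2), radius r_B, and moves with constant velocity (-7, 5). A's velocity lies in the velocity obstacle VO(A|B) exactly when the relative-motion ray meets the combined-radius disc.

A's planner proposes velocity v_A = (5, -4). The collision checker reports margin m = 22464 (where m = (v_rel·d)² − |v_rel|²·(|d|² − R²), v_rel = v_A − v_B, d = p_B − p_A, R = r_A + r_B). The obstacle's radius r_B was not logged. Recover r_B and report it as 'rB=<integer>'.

m = 22464
d = (14, -11);  v_rel = (12, -9),  |v_rel|² = 225
v_rel×d = (12)·(-11) − (-9)·(14) = -6
since m = R²·225 − (-6)²:  R² = (36 + 22464) / 225 = 100
R = √100 = 10  ⇒  r_B = 10 − 4 = 6

rB=6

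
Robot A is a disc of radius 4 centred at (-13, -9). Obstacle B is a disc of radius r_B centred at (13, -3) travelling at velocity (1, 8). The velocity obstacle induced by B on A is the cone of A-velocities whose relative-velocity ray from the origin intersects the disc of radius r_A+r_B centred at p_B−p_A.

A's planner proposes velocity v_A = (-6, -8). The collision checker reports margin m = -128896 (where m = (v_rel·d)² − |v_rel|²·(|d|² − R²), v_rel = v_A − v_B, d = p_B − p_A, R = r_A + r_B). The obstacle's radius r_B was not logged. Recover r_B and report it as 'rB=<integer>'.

m = -128896
d = (26, 6);  v_rel = (-7, -16),  |v_rel|² = 305
v_rel×d = (-7)·(6) − (-16)·(26) = 374
since m = R²·305 − 374²:  R² = (139876 + -128896) / 305 = 36
R = √36 = 6  ⇒  r_B = 6 − 4 = 2

rB=2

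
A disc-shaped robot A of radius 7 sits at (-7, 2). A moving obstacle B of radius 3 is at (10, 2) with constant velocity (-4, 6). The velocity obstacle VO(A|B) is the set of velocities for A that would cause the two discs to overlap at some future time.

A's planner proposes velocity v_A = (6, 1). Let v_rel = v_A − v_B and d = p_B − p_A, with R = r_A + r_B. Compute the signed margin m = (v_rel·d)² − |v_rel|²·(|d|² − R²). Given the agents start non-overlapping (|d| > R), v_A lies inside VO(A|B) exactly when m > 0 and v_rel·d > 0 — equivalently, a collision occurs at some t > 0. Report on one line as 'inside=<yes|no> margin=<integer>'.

d = (17, 0),  |d|² = 289;  R = 7+3 = 10,  c = 289−10² = 189
v_rel = (10, -5),  |v_rel|² = 125;  v_rel·d = (10)·(17) + (-5)·(0) = 170
125·t² − 340·t + 189 = 0  ⇒  m = 170² − 125·189 = 5275
m = 5275 > 0,  v_rel·d = 170 > 0  ⇒  inside

inside=yes margin=5275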